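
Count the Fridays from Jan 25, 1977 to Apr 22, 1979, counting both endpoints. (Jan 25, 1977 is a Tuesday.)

Jan 25, 1977 is a Tuesday; the first Friday on or after it is Jan 28, 1977 (3 days later).
From Jan 28, 1977 to Apr 22, 1979: 337 + 365 + 112 = 814 days (rest of 1977, 1978, to Apr 22, 1979 in 1979).
814 ÷ 7 = 116 full weeks with remainder 2, so 116 more Fridays after the first → 117.

117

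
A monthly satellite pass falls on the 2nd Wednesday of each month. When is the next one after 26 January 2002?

13 February 2002

January 2002 starts on a Tuesday; its first Wednesday is the 2nd, so the 2nd Wednesday is the 9th — 9 January 2002.
That is not after 26 January 2002, so look at February 2002.
February 2002 starts on a Friday; its first Wednesday is the 6th, so the 2nd Wednesday is the 13th — 13 February 2002.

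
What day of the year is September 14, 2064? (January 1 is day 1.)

258

Days in months before September: 31 + 29 + 31 + 30 + 31 + 30 + 31 + 31 = 244.
Plus 14 days into September → day 258.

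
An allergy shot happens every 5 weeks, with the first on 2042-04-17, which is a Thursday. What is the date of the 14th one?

The 14th occurrence is 13 intervals after the first: 13 × 35 = 455 days after 2042-04-17.
April has 30 days — 13 days to the end of April leaves 442.
From end of April to end of 2042 is 245 days (197 left).
January has 31 days (166 left).
February has 28 days (138 left).
March has 31 days (107 left).
April has 30 days (77 left).
May has 31 days (46 left).
June has 30 days (16 left).
16 days into July → 2043-07-16.

2043-07-16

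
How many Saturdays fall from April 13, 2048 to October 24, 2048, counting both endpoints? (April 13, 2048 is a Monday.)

28

April 13, 2048 is a Monday; the first Saturday on or after it is April 18, 2048 (5 days later).
From April 18, 2048 to October 24, 2048: 12 + 31 + 30 + 31 + 31 + 30 + 24 = 189 days (rest of April, May, June, July, August, September, October).
189 ÷ 7 = 27 full weeks with remainder 0, so 27 more Saturdays after the first → 28.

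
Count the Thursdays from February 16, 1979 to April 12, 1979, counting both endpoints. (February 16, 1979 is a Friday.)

February 16, 1979 is a Friday; the first Thursday on or after it is February 22, 1979 (6 days later).
From February 22, 1979 to April 12, 1979: 6 + 31 + 12 = 49 days (rest of February, March, April).
49 ÷ 7 = 7 full weeks with remainder 0, so 7 more Thursdays after the first → 8.

8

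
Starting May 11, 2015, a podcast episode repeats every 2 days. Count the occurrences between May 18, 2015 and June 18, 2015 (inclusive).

Occurrences land 2·i days after May 11, 2015 for i = 0, 1, 2, …
May 18, 2015 is 7 days after the start; 7 ÷ 2 = 3 remainder 1; since the remainder is 1, round up to i = 4. First occurrence in the window: #5 on May 19, 2015 (4×2 = 8 days in).
June 18, 2015 is 38 days after the start; 38 ÷ 2 = 19 remainder 0. Last occurrence in the window: #20 on June 18, 2015.
Occurrences #5 through #20: 16 in total.

16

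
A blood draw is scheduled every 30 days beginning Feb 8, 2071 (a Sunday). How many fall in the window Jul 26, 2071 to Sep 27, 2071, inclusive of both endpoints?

Occurrences land 30·i days after Feb 8, 2071 for i = 0, 1, 2, …
Jul 26, 2071 is 168 days after the start; 168 ÷ 30 = 5 remainder 18; since the remainder is 18, round up to i = 6. First occurrence in the window: #7 on Aug 7, 2071 (6×30 = 180 days in).
Sep 27, 2071 is 231 days after the start; 231 ÷ 30 = 7 remainder 21. Last occurrence in the window: #8 on Sep 6, 2071.
Occurrences #7 through #8: 2 in total.

2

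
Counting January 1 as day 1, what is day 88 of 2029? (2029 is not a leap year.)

January has 31 days (88 − 31 = 57 remain).
February has 28 days (57 − 28 = 29 remain).
29 into March → March 29.

March 29, 2029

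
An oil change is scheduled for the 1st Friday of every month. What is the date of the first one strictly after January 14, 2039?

February 4, 2039

January 2039 starts on a Saturday, so its 1st Friday is January 7, 2039 (6 days in).
That is not after January 14, 2039, so look at February 2039.
February 2039 starts on a Tuesday, so its 1st Friday is February 4, 2039 (3 days in).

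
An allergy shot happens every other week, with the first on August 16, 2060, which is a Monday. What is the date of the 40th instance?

February 13, 2062

The 40th occurrence is 39 intervals after the first: 39 × 14 = 546 days after August 16, 2060.
August has 31 days — 15 days to the end of August leaves 531.
From end of August to end of 2060 is 122 days (409 left).
2061 has 365 days (44 left).
January has 31 days (13 left).
13 days into February → February 13, 2062.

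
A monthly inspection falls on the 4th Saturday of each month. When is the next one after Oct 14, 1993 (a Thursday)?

Oct 23, 1993

Oct 1993 starts on a Friday; its first Saturday is the 2nd, so the 4th Saturday is the 23rd — Oct 23, 1993.
Oct 23, 1993 is after Oct 14, 1993, so that is the next one.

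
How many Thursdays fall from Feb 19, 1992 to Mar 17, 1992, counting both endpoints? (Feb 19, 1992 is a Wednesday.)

Feb 19, 1992 is a Wednesday; the first Thursday on or after it is Feb 20, 1992 (1 day later).
From Feb 20, 1992 to Mar 17, 1992: 9 + 17 = 26 days (rest of Feb, Mar).
26 ÷ 7 = 3 full weeks with remainder 5, so 3 more Thursdays after the first → 4.

4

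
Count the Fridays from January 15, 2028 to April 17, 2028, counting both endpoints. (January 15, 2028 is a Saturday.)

January 15, 2028 is a Saturday; the first Friday on or after it is January 21, 2028 (6 days later).
From January 21, 2028 to April 17, 2028: 10 + 29 + 31 + 17 = 87 days (rest of January, February, March, April).
87 ÷ 7 = 12 full weeks with remainder 3, so 12 more Fridays after the first → 13.

13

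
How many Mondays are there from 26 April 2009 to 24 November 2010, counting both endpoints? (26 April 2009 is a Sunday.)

26 April 2009 is a Sunday; the first Monday on or after it is 27 April 2009 (1 day later).
From 27 April 2009 to 24 November 2010: 248 + 328 = 576 days (rest of 2009, to 24 November 2010 in 2010).
576 ÷ 7 = 82 full weeks with remainder 2, so 82 more Mondays after the first → 83.

83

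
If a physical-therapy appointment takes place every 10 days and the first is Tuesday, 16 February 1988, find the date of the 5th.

27 March 1988

The 5th occurrence is 4 intervals after the first: 4 × 10 = 40 days after 16 February 1988.
February has 29 days — 13 days to the end of February leaves 27.
27 days into March → 27 March 1988.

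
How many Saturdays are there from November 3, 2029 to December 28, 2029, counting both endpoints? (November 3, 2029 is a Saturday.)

8

November 3, 2029 is a Saturday; the first Saturday on or after it is November 3, 2029.
From November 3, 2029 to December 28, 2029: 27 + 28 = 55 days (rest of November, December).
55 ÷ 7 = 7 full weeks with remainder 6, so 7 more Saturdays after the first → 8.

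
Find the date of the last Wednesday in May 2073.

May 31, 2073

May 2073 begins on a Monday, so the first Wednesday is May 3 (2 days later).
May 2073 has 31 days. Adding weeks: 3, 10, 17, 24, 31 — the last one ≤ 31 is the 31st.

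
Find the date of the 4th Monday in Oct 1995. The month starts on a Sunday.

Oct 1995 begins on a Sunday, so the first Monday is Oct 2 (1 day later).
The 4th Monday is 3 weeks later: 2 + 21 = 23.

Oct 23, 1995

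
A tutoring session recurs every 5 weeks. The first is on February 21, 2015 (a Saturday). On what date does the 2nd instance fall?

March 28, 2015

The 2nd occurrence is 1 interval after the first: 1 × 35 = 35 days after February 21, 2015.
February has 28 days — 7 days to the end of February leaves 28.
28 days into March → March 28, 2015.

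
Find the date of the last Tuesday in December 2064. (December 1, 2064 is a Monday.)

December 2064 begins on a Monday, so the first Tuesday is December 2 (1 day later).
December 2064 has 31 days. Adding weeks: 2, 9, 16, 23, 30 — the last one ≤ 31 is the 30th.

2064-12-30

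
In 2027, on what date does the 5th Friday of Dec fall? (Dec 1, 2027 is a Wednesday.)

Dec 31, 2027

Dec 2027 begins on a Wednesday, so the first Friday is Dec 3 (2 days later).
The 5th Friday is 4 weeks later: 3 + 28 = 31.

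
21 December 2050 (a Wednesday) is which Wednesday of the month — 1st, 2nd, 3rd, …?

Day 21 falls in week ⌈21/7⌉ of the month.
Days 1–7 hold the 1st Wednesday, 8–14 the 2nd, 15–21 the 3rd, 22–28 the 4th, 29–31 the 5th.
21 is in the range for the 3rd.

3rd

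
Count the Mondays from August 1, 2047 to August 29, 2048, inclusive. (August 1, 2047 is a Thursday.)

56

August 1, 2047 is a Thursday; the first Monday on or after it is August 5, 2047 (4 days later).
From August 5, 2047 to August 29, 2048: 148 + 242 = 390 days (rest of 2047, to August 29, 2048 in 2048).
390 ÷ 7 = 55 full weeks with remainder 5, so 55 more Mondays after the first → 56.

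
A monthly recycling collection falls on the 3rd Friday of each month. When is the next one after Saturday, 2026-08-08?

August 2026 starts on a Saturday; its first Friday is the 7th, so the 3rd Friday is the 21st — 2026-08-21.
2026-08-21 is after 2026-08-08, so that is the next one.

2026-08-21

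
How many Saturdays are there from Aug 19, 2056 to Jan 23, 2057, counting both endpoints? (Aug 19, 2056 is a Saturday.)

23

Aug 19, 2056 is a Saturday; the first Saturday on or after it is Aug 19, 2056.
From Aug 19, 2056 to Jan 23, 2057: 12 + 30 + 31 + 30 + 31 + 23 = 157 days (rest of Aug, Sep, Oct, Nov, Dec, Jan).
157 ÷ 7 = 22 full weeks with remainder 3, so 22 more Saturdays after the first → 23.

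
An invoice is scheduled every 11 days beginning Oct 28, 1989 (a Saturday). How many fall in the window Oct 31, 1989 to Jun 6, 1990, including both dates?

20

Occurrences land 11·i days after Oct 28, 1989 for i = 0, 1, 2, …
Oct 31, 1989 is 3 days after the start; 3 ÷ 11 = 0 remainder 3; since the remainder is 3, round up to i = 1. First occurrence in the window: #2 on Nov 8, 1989 (1×11 = 11 days in).
Jun 6, 1990 is 221 days after the start; 221 ÷ 11 = 20 remainder 1. Last occurrence in the window: #21 on Jun 5, 1990.
Occurrences #2 through #21: 20 in total.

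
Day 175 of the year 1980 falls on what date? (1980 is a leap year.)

Jun 23, 1980

Jan has 31 days (175 − 31 = 144 remain).
Feb has 29 days (144 − 29 = 115 remain).
Mar has 31 days (115 − 31 = 84 remain).
Apr has 30 days (84 − 30 = 54 remain).
May has 31 days (54 − 31 = 23 remain).
23 into Jun → Jun 23.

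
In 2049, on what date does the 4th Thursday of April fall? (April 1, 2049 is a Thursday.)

April 22, 2049

April 2049 begins on a Thursday, so the first Thursday is April 1.
The 4th Thursday is 3 weeks later: 1 + 21 = 22.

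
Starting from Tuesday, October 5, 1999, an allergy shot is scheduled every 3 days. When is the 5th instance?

The 5th occurrence is 4 intervals after the first: 4 × 3 = 12 days after October 5, 1999.
12 days later is October 17, 1999.

October 17, 1999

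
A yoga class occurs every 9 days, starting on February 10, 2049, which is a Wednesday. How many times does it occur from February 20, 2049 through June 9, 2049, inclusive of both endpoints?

Occurrences land 9·i days after February 10, 2049 for i = 0, 1, 2, …
February 20, 2049 is 10 days after the start; 10 ÷ 9 = 1 remainder 1; since the remainder is 1, round up to i = 2. First occurrence in the window: #3 on February 28, 2049 (2×9 = 18 days in).
June 9, 2049 is 119 days after the start; 119 ÷ 9 = 13 remainder 2. Last occurrence in the window: #14 on June 7, 2049.
Occurrences #3 through #14: 12 in total.

12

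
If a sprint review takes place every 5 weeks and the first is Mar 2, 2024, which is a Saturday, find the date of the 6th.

Aug 24, 2024

The 6th occurrence is 5 intervals after the first: 5 × 35 = 175 days after Mar 2, 2024.
Mar has 31 days — 29 days to the end of Mar leaves 146.
Apr has 30 days (116 left).
May has 31 days (85 left).
Jun has 30 days (55 left).
Jul has 31 days (24 left).
24 days into Aug → Aug 24, 2024.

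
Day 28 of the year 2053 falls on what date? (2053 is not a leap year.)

January 28, 2053

28 into January → January 28.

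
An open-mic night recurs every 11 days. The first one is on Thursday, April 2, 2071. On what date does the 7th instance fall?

June 7, 2071

The 7th occurrence is 6 intervals after the first: 6 × 11 = 66 days after April 2, 2071.
April has 30 days — 28 days to the end of April leaves 38.
May has 31 days (7 left).
7 days into June → June 7, 2071.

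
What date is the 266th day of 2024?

January has 31 days (266 − 31 = 235 remain).
February has 29 days (235 − 29 = 206 remain).
March has 31 days (206 − 31 = 175 remain).
April has 30 days (175 − 30 = 145 remain).
May has 31 days (145 − 31 = 114 remain).
June has 30 days (114 − 30 = 84 remain).
July has 31 days (84 − 31 = 53 remain).
August has 31 days (53 − 31 = 22 remain).
22 into September → September 22.

September 22, 2024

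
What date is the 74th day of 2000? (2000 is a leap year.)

January has 31 days (74 − 31 = 43 remain).
February has 29 days (43 − 29 = 14 remain).
14 into March → March 14.

14 March 2000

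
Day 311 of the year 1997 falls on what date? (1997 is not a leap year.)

January has 31 days (311 − 31 = 280 remain).
February has 28 days (280 − 28 = 252 remain).
March has 31 days (252 − 31 = 221 remain).
April has 30 days (221 − 30 = 191 remain).
May has 31 days (191 − 31 = 160 remain).
June has 30 days (160 − 30 = 130 remain).
July has 31 days (130 − 31 = 99 remain).
August has 31 days (99 − 31 = 68 remain).
September has 30 days (68 − 30 = 38 remain).
October has 31 days (38 − 31 = 7 remain).
7 into November → November 7.

November 7, 1997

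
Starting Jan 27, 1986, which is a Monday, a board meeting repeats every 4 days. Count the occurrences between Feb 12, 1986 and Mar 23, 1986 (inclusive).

Occurrences land 4·i days after Jan 27, 1986 for i = 0, 1, 2, …
Feb 12, 1986 is 16 days after the start; 16 ÷ 4 = 4 remainder 0. First occurrence in the window: #5 on Feb 12, 1986 (4×4 = 16 days in).
Mar 23, 1986 is 55 days after the start; 55 ÷ 4 = 13 remainder 3. Last occurrence in the window: #14 on Mar 20, 1986.
Occurrences #5 through #14: 10 in total.

10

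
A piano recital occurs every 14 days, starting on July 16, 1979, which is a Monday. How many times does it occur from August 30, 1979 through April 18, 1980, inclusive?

Occurrences land 14·i days after July 16, 1979 for i = 0, 1, 2, …
August 30, 1979 is 45 days after the start; 45 ÷ 14 = 3 remainder 3; since the remainder is 3, round up to i = 4. First occurrence in the window: #5 on September 10, 1979 (4×14 = 56 days in).
April 18, 1980 is 277 days after the start; 277 ÷ 14 = 19 remainder 11. Last occurrence in the window: #20 on April 7, 1980.
Occurrences #5 through #20: 16 in total.

16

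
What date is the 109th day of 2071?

January has 31 days (109 − 31 = 78 remain).
February has 28 days (78 − 28 = 50 remain).
March has 31 days (50 − 31 = 19 remain).
19 into April → April 19.

April 19, 2071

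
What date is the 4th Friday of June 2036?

27 June 2036

June 2036 begins on a Sunday, so the first Friday is June 6 (5 days later).
The 4th Friday is 3 weeks later: 6 + 21 = 27.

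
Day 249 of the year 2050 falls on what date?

January has 31 days (249 − 31 = 218 remain).
February has 28 days (218 − 28 = 190 remain).
March has 31 days (190 − 31 = 159 remain).
April has 30 days (159 − 30 = 129 remain).
May has 31 days (129 − 31 = 98 remain).
June has 30 days (98 − 30 = 68 remain).
July has 31 days (68 − 31 = 37 remain).
August has 31 days (37 − 31 = 6 remain).
6 into September → September 6.

2050-09-06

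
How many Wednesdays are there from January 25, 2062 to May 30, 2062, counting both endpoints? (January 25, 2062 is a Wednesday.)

18

January 25, 2062 is a Wednesday; the first Wednesday on or after it is January 25, 2062.
From January 25, 2062 to May 30, 2062: 6 + 28 + 31 + 30 + 30 = 125 days (rest of January, February, March, April, May).
125 ÷ 7 = 17 full weeks with remainder 6, so 17 more Wednesdays after the first → 18.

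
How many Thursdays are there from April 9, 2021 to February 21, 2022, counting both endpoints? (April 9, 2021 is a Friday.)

April 9, 2021 is a Friday; the first Thursday on or after it is April 15, 2021 (6 days later).
From April 15, 2021 to February 21, 2022: 15 + 31 + 30 + 31 + 31 + 30 + 31 + 30 + 31 + 31 + 21 = 312 days (rest of April, May, June, July, August, September, October, November, December, January, February).
312 ÷ 7 = 44 full weeks with remainder 4, so 44 more Thursdays after the first → 45.

45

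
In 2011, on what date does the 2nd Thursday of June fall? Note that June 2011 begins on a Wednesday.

June 2011 begins on a Wednesday, so the first Thursday is June 2 (1 day later).
The 2nd Thursday is 1 weeks later: 2 + 7 = 9.

June 9, 2011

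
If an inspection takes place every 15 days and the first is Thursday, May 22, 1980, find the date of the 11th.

The 11th occurrence is 10 intervals after the first: 10 × 15 = 150 days after May 22, 1980.
May has 31 days — 9 days to the end of May leaves 141.
June has 30 days (111 left).
July has 31 days (80 left).
August has 31 days (49 left).
September has 30 days (19 left).
19 days into October → October 19, 1980.

October 19, 1980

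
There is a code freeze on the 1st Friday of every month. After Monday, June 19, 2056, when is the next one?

June 2056 starts on a Thursday, so its 1st Friday is June 2, 2056 (1 day in).
That is not after June 19, 2056, so look at July 2056.
July 2056 starts on a Saturday, so its 1st Friday is July 7, 2056 (6 days in).

July 7, 2056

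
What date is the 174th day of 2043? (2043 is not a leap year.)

June 23, 2043

January has 31 days (174 − 31 = 143 remain).
February has 28 days (143 − 28 = 115 remain).
March has 31 days (115 − 31 = 84 remain).
April has 30 days (84 − 30 = 54 remain).
May has 31 days (54 − 31 = 23 remain).
23 into June → June 23.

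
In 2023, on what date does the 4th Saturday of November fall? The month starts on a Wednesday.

November 2023 begins on a Wednesday, so the first Saturday is November 4 (3 days later).
The 4th Saturday is 3 weeks later: 4 + 21 = 25.

2023-11-25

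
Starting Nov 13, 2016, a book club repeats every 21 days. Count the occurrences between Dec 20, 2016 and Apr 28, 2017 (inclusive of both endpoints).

Occurrences land 21·i days after Nov 13, 2016 for i = 0, 1, 2, …
Dec 20, 2016 is 37 days after the start; 37 ÷ 21 = 1 remainder 16; since the remainder is 16, round up to i = 2. First occurrence in the window: #3 on Dec 25, 2016 (2×21 = 42 days in).
Apr 28, 2017 is 166 days after the start; 166 ÷ 21 = 7 remainder 19. Last occurrence in the window: #8 on Apr 9, 2017.
Occurrences #3 through #8: 6 in total.

6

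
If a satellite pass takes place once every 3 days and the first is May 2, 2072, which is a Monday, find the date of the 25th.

The 25th occurrence is 24 intervals after the first: 24 × 3 = 72 days after May 2, 2072.
May has 31 days — 29 days to the end of May leaves 43.
Jun has 30 days (13 left).
13 days into Jul → Jul 13, 2072.

Jul 13, 2072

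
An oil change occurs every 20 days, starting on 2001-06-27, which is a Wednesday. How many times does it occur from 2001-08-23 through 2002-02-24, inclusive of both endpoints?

10

Occurrences land 20·i days after 2001-06-27 for i = 0, 1, 2, …
2001-08-23 is 57 days after the start; 57 ÷ 20 = 2 remainder 17; since the remainder is 17, round up to i = 3. First occurrence in the window: #4 on 2001-08-26 (3×20 = 60 days in).
2002-02-24 is 242 days after the start; 242 ÷ 20 = 12 remainder 2. Last occurrence in the window: #13 on 2002-02-22.
Occurrences #4 through #13: 10 in total.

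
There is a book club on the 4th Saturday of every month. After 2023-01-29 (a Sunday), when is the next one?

2023-02-25

January 2023 starts on a Sunday; its first Saturday is the 7th, so the 4th Saturday is the 28th — 2023-01-28.
That is not after 2023-01-29, so look at February 2023.
February 2023 starts on a Wednesday; its first Saturday is the 4th, so the 4th Saturday is the 25th — 2023-02-25.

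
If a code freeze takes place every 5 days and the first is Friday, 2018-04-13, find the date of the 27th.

The 27th occurrence is 26 intervals after the first: 26 × 5 = 130 days after 2018-04-13.
April has 30 days — 17 days to the end of April leaves 113.
May has 31 days (82 left).
June has 30 days (52 left).
July has 31 days (21 left).
21 days into August → 2018-08-21.

2018-08-21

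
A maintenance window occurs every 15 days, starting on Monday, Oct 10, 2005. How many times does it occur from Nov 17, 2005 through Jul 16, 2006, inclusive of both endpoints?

16

Occurrences land 15·i days after Oct 10, 2005 for i = 0, 1, 2, …
Nov 17, 2005 is 38 days after the start; 38 ÷ 15 = 2 remainder 8; since the remainder is 8, round up to i = 3. First occurrence in the window: #4 on Nov 24, 2005 (3×15 = 45 days in).
Jul 16, 2006 is 279 days after the start; 279 ÷ 15 = 18 remainder 9. Last occurrence in the window: #19 on Jul 7, 2006.
Occurrences #4 through #19: 16 in total.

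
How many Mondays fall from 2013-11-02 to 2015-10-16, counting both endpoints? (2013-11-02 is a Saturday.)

102

2013-11-02 is a Saturday; the first Monday on or after it is 2013-11-04 (2 days later).
From 2013-11-04 to 2015-10-16: 57 + 365 + 289 = 711 days (rest of 2013, 2014, to 2015-10-16 in 2015).
711 ÷ 7 = 101 full weeks with remainder 4, so 101 more Mondays after the first → 102.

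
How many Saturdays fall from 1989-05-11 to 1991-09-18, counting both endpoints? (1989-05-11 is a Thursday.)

1989-05-11 is a Thursday; the first Saturday on or after it is 1989-05-13 (2 days later).
From 1989-05-13 to 1991-09-18: 232 + 365 + 261 = 858 days (rest of 1989, 1990, to 1991-09-18 in 1991).
858 ÷ 7 = 122 full weeks with remainder 4, so 122 more Saturdays after the first → 123.

123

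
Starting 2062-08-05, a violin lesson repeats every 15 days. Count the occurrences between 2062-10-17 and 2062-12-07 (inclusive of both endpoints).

4

Occurrences land 15·i days after 2062-08-05 for i = 0, 1, 2, …
2062-10-17 is 73 days after the start; 73 ÷ 15 = 4 remainder 13; since the remainder is 13, round up to i = 5. First occurrence in the window: #6 on 2062-10-19 (5×15 = 75 days in).
2062-12-07 is 124 days after the start; 124 ÷ 15 = 8 remainder 4. Last occurrence in the window: #9 on 2062-12-03.
Occurrences #6 through #9: 4 in total.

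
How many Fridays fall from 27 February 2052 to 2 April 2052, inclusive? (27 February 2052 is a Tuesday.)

27 February 2052 is a Tuesday; the first Friday on or after it is 1 March 2052 (3 days later).
From 1 March 2052 to 2 April 2052: 30 + 2 = 32 days (rest of March, April).
32 ÷ 7 = 4 full weeks with remainder 4, so 4 more Fridays after the first → 5.

5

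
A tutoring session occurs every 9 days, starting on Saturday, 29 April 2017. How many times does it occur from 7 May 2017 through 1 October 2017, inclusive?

17

Occurrences land 9·i days after 29 April 2017 for i = 0, 1, 2, …
7 May 2017 is 8 days after the start; 8 ÷ 9 = 0 remainder 8; since the remainder is 8, round up to i = 1. First occurrence in the window: #2 on 8 May 2017 (1×9 = 9 days in).
1 October 2017 is 155 days after the start; 155 ÷ 9 = 17 remainder 2. Last occurrence in the window: #18 on 29 September 2017.
Occurrences #2 through #18: 17 in total.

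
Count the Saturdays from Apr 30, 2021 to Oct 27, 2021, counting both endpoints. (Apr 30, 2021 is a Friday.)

Apr 30, 2021 is a Friday; the first Saturday on or after it is May 1, 2021 (1 day later).
From May 1, 2021 to Oct 27, 2021: 30 + 30 + 31 + 31 + 30 + 27 = 179 days (rest of May, Jun, Jul, Aug, Sep, Oct).
179 ÷ 7 = 25 full weeks with remainder 4, so 25 more Saturdays after the first → 26.

26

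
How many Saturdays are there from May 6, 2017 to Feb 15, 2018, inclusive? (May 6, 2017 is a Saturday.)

May 6, 2017 is a Saturday; the first Saturday on or after it is May 6, 2017.
From May 6, 2017 to Feb 15, 2018: 25 + 30 + 31 + 31 + 30 + 31 + 30 + 31 + 31 + 15 = 285 days (rest of May, Jun, Jul, Aug, Sep, Oct, Nov, Dec, Jan, Feb).
285 ÷ 7 = 40 full weeks with remainder 5, so 40 more Saturdays after the first → 41.

41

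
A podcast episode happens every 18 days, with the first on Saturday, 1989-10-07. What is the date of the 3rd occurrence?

The 3rd occurrence is 2 intervals after the first: 2 × 18 = 36 days after 1989-10-07.
October has 31 days — 24 days to the end of October leaves 12.
12 days into November → 1989-11-12.

1989-11-12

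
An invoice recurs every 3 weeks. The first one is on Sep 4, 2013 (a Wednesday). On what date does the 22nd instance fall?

Nov 19, 2014

The 22nd occurrence is 21 intervals after the first: 21 × 21 = 441 days after Sep 4, 2013.
Sep has 30 days — 26 days to the end of Sep leaves 415.
From end of Sep to end of 2013 is 92 days (323 left).
Jan has 31 days (292 left).
Feb has 28 days (264 left).
Mar has 31 days (233 left).
Apr has 30 days (203 left).
May has 31 days (172 left).
Jun has 30 days (142 left).
Jul has 31 days (111 left).
Aug has 31 days (80 left).
Sep has 30 days (50 left).
Oct has 31 days (19 left).
19 days into Nov → Nov 19, 2014.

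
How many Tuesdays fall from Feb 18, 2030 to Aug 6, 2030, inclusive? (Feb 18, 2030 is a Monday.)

25

Feb 18, 2030 is a Monday; the first Tuesday on or after it is Feb 19, 2030 (1 day later).
From Feb 19, 2030 to Aug 6, 2030: 9 + 31 + 30 + 31 + 30 + 31 + 6 = 168 days (rest of Feb, Mar, Apr, May, Jun, Jul, Aug).
168 ÷ 7 = 24 full weeks with remainder 0, so 24 more Tuesdays after the first → 25.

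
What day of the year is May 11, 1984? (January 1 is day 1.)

132

Days in months before May: 31 + 29 + 31 + 30 = 121.
Plus 11 days into May → day 132.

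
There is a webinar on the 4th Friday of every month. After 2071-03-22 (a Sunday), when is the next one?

March 2071 starts on a Sunday; its first Friday is the 6th, so the 4th Friday is the 27th — 2071-03-27.
2071-03-27 is after 2071-03-22, so that is the next one.

2071-03-27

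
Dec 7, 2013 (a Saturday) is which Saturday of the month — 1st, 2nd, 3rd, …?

1st

Day 7 falls in week ⌈7/7⌉ of the month.
Days 1–7 hold the 1st Saturday, 8–14 the 2nd, 15–21 the 3rd, 22–28 the 4th, 29–31 the 5th.
7 is in the range for the 1st.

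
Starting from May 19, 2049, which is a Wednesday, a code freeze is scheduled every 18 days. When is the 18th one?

The 18th occurrence is 17 intervals after the first: 17 × 18 = 306 days after May 19, 2049.
May has 31 days — 12 days to the end of May leaves 294.
Jun has 30 days (264 left).
Jul has 31 days (233 left).
Aug has 31 days (202 left).
Sep has 30 days (172 left).
Oct has 31 days (141 left).
Nov has 30 days (111 left).
Dec has 31 days (80 left).
Jan has 31 days (49 left).
Feb has 28 days (21 left).
21 days into Mar → Mar 21, 2050.

Mar 21, 2050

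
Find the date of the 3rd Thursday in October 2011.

2011-10-20

The first Thursday of October 2011 is October 6.
The 3rd Thursday is 2 weeks later: 6 + 14 = 20.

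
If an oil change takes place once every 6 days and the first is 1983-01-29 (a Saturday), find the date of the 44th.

The 44th occurrence is 43 intervals after the first: 43 × 6 = 258 days after 1983-01-29.
January has 31 days — 2 days to the end of January leaves 256.
February has 28 days (228 left).
March has 31 days (197 left).
April has 30 days (167 left).
May has 31 days (136 left).
June has 30 days (106 left).
July has 31 days (75 left).
August has 31 days (44 left).
September has 30 days (14 left).
14 days into October → 1983-10-14.

1983-10-14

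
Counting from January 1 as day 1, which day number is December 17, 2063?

351

Days in months before December: 31 + 28 + 31 + 30 + 31 + 30 + 31 + 31 + 30 + 31 + 30 = 334.
Plus 17 days into December → day 351.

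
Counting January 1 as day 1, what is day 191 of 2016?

2016-07-09

January has 31 days (191 − 31 = 160 remain).
February has 29 days (160 − 29 = 131 remain).
March has 31 days (131 − 31 = 100 remain).
April has 30 days (100 − 30 = 70 remain).
May has 31 days (70 − 31 = 39 remain).
June has 30 days (39 − 30 = 9 remain).
9 into July → July 9.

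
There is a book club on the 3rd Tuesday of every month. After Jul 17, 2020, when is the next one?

Jul 21, 2020

Jul 2020 starts on a Wednesday; its first Tuesday is the 7th, so the 3rd Tuesday is the 21st — Jul 21, 2020.
Jul 21, 2020 is after Jul 17, 2020, so that is the next one.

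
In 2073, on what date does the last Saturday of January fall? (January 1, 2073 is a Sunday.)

January 2073 begins on a Sunday, so the first Saturday is January 7 (6 days later).
January 2073 has 31 days. Adding weeks: 7, 14, 21, 28 — the last one ≤ 31 is the 28th.

January 28, 2073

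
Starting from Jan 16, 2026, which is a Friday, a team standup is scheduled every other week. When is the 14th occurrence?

Jul 17, 2026

The 14th occurrence is 13 intervals after the first: 13 × 14 = 182 days after Jan 16, 2026.
Jan has 31 days — 15 days to the end of Jan leaves 167.
Feb has 28 days (139 left).
Mar has 31 days (108 left).
Apr has 30 days (78 left).
May has 31 days (47 left).
Jun has 30 days (17 left).
17 days into Jul → Jul 17, 2026.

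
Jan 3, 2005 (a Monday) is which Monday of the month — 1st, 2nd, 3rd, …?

Day 3 falls in week ⌈3/7⌉ of the month.
Days 1–7 hold the 1st Monday, 8–14 the 2nd, 15–21 the 3rd, 22–28 the 4th, 29–31 the 5th.
3 is in the range for the 1st.

1st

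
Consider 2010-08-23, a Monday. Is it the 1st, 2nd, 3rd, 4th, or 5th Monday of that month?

Day 23 falls in week ⌈23/7⌉ of the month.
Days 1–7 hold the 1st Monday, 8–14 the 2nd, 15–21 the 3rd, 22–28 the 4th, 29–31 the 5th.
23 is in the range for the 4th.

4th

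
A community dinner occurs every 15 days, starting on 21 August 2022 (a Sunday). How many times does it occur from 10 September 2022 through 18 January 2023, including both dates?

9

Occurrences land 15·i days after 21 August 2022 for i = 0, 1, 2, …
10 September 2022 is 20 days after the start; 20 ÷ 15 = 1 remainder 5; since the remainder is 5, round up to i = 2. First occurrence in the window: #3 on 20 September 2022 (2×15 = 30 days in).
18 January 2023 is 150 days after the start; 150 ÷ 15 = 10 remainder 0. Last occurrence in the window: #11 on 18 January 2023.
Occurrences #3 through #11: 9 in total.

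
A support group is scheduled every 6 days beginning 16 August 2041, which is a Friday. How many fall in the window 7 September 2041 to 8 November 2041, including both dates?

Occurrences land 6·i days after 16 August 2041 for i = 0, 1, 2, …
7 September 2041 is 22 days after the start; 22 ÷ 6 = 3 remainder 4; since the remainder is 4, round up to i = 4. First occurrence in the window: #5 on 9 September 2041 (4×6 = 24 days in).
8 November 2041 is 84 days after the start; 84 ÷ 6 = 14 remainder 0. Last occurrence in the window: #15 on 8 November 2041.
Occurrences #5 through #15: 11 in total.

11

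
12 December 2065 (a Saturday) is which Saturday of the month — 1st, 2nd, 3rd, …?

Day 12 falls in week ⌈12/7⌉ of the month.
Days 1–7 hold the 1st Saturday, 8–14 the 2nd, 15–21 the 3rd, 22–28 the 4th, 29–31 the 5th.
12 is in the range for the 2nd.

2nd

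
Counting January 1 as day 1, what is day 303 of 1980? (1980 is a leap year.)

Oct 29, 1980

Jan has 31 days (303 − 31 = 272 remain).
Feb has 29 days (272 − 29 = 243 remain).
Mar has 31 days (243 − 31 = 212 remain).
Apr has 30 days (212 − 30 = 182 remain).
May has 31 days (182 − 31 = 151 remain).
Jun has 30 days (151 − 30 = 121 remain).
Jul has 31 days (121 − 31 = 90 remain).
Aug has 31 days (90 − 31 = 59 remain).
Sep has 30 days (59 − 30 = 29 remain).
29 into Oct → Oct 29.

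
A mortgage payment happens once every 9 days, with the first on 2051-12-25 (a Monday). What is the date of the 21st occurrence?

2052-06-22

The 21st occurrence is 20 intervals after the first: 20 × 9 = 180 days after 2051-12-25.
December has 31 days — 6 days to the end of December leaves 174.
January has 31 days (143 left).
February has 29 days (114 left).
March has 31 days (83 left).
April has 30 days (53 left).
May has 31 days (22 left).
22 days into June → 2052-06-22.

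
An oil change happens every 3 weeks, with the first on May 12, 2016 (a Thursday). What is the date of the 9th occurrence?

The 9th occurrence is 8 intervals after the first: 8 × 21 = 168 days after May 12, 2016.
May has 31 days — 19 days to the end of May leaves 149.
Jun has 30 days (119 left).
Jul has 31 days (88 left).
Aug has 31 days (57 left).
Sep has 30 days (27 left).
27 days into Oct → Oct 27, 2016.

Oct 27, 2016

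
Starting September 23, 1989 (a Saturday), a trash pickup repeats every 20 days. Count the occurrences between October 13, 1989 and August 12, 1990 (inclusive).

Occurrences land 20·i days after September 23, 1989 for i = 0, 1, 2, …
October 13, 1989 is 20 days after the start; 20 ÷ 20 = 1 remainder 0. First occurrence in the window: #2 on October 13, 1989 (1×20 = 20 days in).
August 12, 1990 is 323 days after the start; 323 ÷ 20 = 16 remainder 3. Last occurrence in the window: #17 on August 9, 1990.
Occurrences #2 through #17: 16 in total.

16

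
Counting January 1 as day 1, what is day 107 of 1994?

17 April 1994

January has 31 days (107 − 31 = 76 remain).
February has 28 days (76 − 28 = 48 remain).
March has 31 days (48 − 31 = 17 remain).
17 into April → April 17.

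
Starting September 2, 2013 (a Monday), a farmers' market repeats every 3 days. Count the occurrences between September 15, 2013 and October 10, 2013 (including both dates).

Occurrences land 3·i days after September 2, 2013 for i = 0, 1, 2, …
September 15, 2013 is 13 days after the start; 13 ÷ 3 = 4 remainder 1; since the remainder is 1, round up to i = 5. First occurrence in the window: #6 on September 17, 2013 (5×3 = 15 days in).
October 10, 2013 is 38 days after the start; 38 ÷ 3 = 12 remainder 2. Last occurrence in the window: #13 on October 8, 2013.
Occurrences #6 through #13: 8 in total.

8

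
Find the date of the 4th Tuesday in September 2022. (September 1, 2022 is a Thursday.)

September 2022 begins on a Thursday, so the first Tuesday is September 6 (5 days later).
The 4th Tuesday is 3 weeks later: 6 + 21 = 27.

September 27, 2022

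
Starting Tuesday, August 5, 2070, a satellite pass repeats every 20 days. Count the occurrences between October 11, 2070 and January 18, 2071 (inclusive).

5

Occurrences land 20·i days after August 5, 2070 for i = 0, 1, 2, …
October 11, 2070 is 67 days after the start; 67 ÷ 20 = 3 remainder 7; since the remainder is 7, round up to i = 4. First occurrence in the window: #5 on October 24, 2070 (4×20 = 80 days in).
January 18, 2071 is 166 days after the start; 166 ÷ 20 = 8 remainder 6. Last occurrence in the window: #9 on January 12, 2071.
Occurrences #5 through #9: 5 in total.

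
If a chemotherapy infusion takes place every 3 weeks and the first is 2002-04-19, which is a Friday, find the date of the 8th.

The 8th occurrence is 7 intervals after the first: 7 × 21 = 147 days after 2002-04-19.
April has 30 days — 11 days to the end of April leaves 136.
May has 31 days (105 left).
June has 30 days (75 left).
July has 31 days (44 left).
August has 31 days (13 left).
13 days into September → 2002-09-13.

2002-09-13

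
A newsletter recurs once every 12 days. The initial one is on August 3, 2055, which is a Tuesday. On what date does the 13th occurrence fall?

December 25, 2055

The 13th occurrence is 12 intervals after the first: 12 × 12 = 144 days after August 3, 2055.
August has 31 days — 28 days to the end of August leaves 116.
September has 30 days (86 left).
October has 31 days (55 left).
November has 30 days (25 left).
25 days into December → December 25, 2055.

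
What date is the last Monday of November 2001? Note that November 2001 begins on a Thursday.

November 2001 begins on a Thursday, so the first Monday is November 5 (4 days later).
November 2001 has 30 days. Adding weeks: 5, 12, 19, 26 — the last one ≤ 30 is the 26th.

2001-11-26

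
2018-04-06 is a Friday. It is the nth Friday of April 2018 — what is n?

Day 6 falls in week ⌈6/7⌉ of the month.
Days 1–7 hold the 1st Friday, 8–14 the 2nd, 15–21 the 3rd, 22–28 the 4th, 29–31 the 5th.
6 is in the range for the 1st.

1st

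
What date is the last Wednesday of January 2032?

The first Wednesday of January 2032 is January 7.
January 2032 has 31 days. Adding weeks: 7, 14, 21, 28 — the last one ≤ 31 is the 28th.

28 January 2032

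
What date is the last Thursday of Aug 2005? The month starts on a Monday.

Aug 25, 2005

Aug 2005 begins on a Monday, so the first Thursday is Aug 4 (3 days later).
Aug 2005 has 31 days. Adding weeks: 4, 11, 18, 25 — the last one ≤ 31 is the 25th.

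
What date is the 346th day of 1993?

January has 31 days (346 − 31 = 315 remain).
February has 28 days (315 − 28 = 287 remain).
March has 31 days (287 − 31 = 256 remain).
April has 30 days (256 − 30 = 226 remain).
May has 31 days (226 − 31 = 195 remain).
June has 30 days (195 − 30 = 165 remain).
July has 31 days (165 − 31 = 134 remain).
August has 31 days (134 − 31 = 103 remain).
September has 30 days (103 − 30 = 73 remain).
October has 31 days (73 − 31 = 42 remain).
November has 30 days (42 − 30 = 12 remain).
12 into December → December 12.

December 12, 1993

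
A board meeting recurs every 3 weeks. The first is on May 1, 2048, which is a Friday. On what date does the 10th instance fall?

The 10th occurrence is 9 intervals after the first: 9 × 21 = 189 days after May 1, 2048.
May has 31 days — 30 days to the end of May leaves 159.
June has 30 days (129 left).
July has 31 days (98 left).
August has 31 days (67 left).
September has 30 days (37 left).
October has 31 days (6 left).
6 days into November → November 6, 2048.

November 6, 2048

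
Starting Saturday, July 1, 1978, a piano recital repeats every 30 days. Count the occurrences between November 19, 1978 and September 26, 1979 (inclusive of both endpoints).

Occurrences land 30·i days after July 1, 1978 for i = 0, 1, 2, …
November 19, 1978 is 141 days after the start; 141 ÷ 30 = 4 remainder 21; since the remainder is 21, round up to i = 5. First occurrence in the window: #6 on November 28, 1978 (5×30 = 150 days in).
September 26, 1979 is 452 days after the start; 452 ÷ 30 = 15 remainder 2. Last occurrence in the window: #16 on September 24, 1979.
Occurrences #6 through #16: 11 in total.

11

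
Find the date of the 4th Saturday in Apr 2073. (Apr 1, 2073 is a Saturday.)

Apr 2073 begins on a Saturday, so the first Saturday is Apr 1.
The 4th Saturday is 3 weeks later: 1 + 21 = 22.

Apr 22, 2073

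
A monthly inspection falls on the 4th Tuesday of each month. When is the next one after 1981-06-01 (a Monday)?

1981-06-23

June 1981 starts on a Monday; its first Tuesday is the 2nd, so the 4th Tuesday is the 23rd — 1981-06-23.
1981-06-23 is after 1981-06-01, so that is the next one.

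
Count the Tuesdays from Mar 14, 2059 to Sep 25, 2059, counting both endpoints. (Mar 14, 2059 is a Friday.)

Mar 14, 2059 is a Friday; the first Tuesday on or after it is Mar 18, 2059 (4 days later).
From Mar 18, 2059 to Sep 25, 2059: 13 + 30 + 31 + 30 + 31 + 31 + 25 = 191 days (rest of Mar, Apr, May, Jun, Jul, Aug, Sep).
191 ÷ 7 = 27 full weeks with remainder 2, so 27 more Tuesdays after the first → 28.

28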